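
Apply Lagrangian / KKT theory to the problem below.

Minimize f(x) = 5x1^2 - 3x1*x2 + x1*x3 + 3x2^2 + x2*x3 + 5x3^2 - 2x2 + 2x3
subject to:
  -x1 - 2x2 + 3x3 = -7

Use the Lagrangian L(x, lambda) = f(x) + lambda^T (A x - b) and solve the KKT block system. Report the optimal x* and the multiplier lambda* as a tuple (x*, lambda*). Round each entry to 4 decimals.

Form the Lagrangian:
  L(x, lambda) = (1/2) x^T Q x + c^T x + lambda^T (A x - b)
Stationarity (grad_x L = 0): Q x + c + A^T lambda = 0.
Primal feasibility: A x = b.

This gives the KKT block system:
  [ Q   A^T ] [ x     ]   [-c ]
  [ A    0  ] [ lambda ] = [ b ]

Solving the linear system:
  x*      = (0.7724, 1.5609, -1.0353)
  lambda* = (2.0064)
  f(x*)   = 4.4263

x* = (0.7724, 1.5609, -1.0353), lambda* = (2.0064)


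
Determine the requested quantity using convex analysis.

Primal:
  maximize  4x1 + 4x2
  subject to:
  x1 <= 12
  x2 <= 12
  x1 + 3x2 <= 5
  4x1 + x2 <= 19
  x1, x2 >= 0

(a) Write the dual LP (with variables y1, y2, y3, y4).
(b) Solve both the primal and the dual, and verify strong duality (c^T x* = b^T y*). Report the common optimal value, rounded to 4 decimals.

The standard primal-dual pair for 'max c^T x s.t. A x <= b, x >= 0' is:
  Dual:  min b^T y  s.t.  A^T y >= c,  y >= 0.

So the dual LP is:
  minimize  12y1 + 12y2 + 5y3 + 19y4
  subject to:
    y1 + y3 + 4y4 >= 4
    y2 + 3y3 + y4 >= 4
    y1, y2, y3, y4 >= 0

Solving the primal: x* = (4.7273, 0.0909).
  primal value c^T x* = 19.2727.
Solving the dual: y* = (0, 0, 1.0909, 0.7273).
  dual value b^T y* = 19.2727.
Strong duality: c^T x* = b^T y*. Confirmed.

19.2727


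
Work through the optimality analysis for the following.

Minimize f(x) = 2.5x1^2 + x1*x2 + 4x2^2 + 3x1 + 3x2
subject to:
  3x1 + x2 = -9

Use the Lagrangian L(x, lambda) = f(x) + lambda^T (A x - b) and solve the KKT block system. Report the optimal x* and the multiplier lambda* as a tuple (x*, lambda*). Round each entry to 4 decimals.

Form the Lagrangian:
  L(x, lambda) = (1/2) x^T Q x + c^T x + lambda^T (A x - b)
Stationarity (grad_x L = 0): Q x + c + A^T lambda = 0.
Primal feasibility: A x = b.

This gives the KKT block system:
  [ Q   A^T ] [ x     ]   [-c ]
  [ A    0  ] [ lambda ] = [ b ]

Solving the linear system:
  x*      = (-2.831, -0.507)
  lambda* = (3.8873)
  f(x*)   = 12.4859

x* = (-2.831, -0.507), lambda* = (3.8873)


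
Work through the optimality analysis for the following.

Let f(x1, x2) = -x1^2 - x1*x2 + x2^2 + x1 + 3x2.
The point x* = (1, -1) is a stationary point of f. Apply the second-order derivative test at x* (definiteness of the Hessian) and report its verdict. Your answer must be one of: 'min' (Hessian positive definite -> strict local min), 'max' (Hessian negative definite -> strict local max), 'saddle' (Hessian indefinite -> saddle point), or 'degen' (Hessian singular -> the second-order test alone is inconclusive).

Compute the Hessian H = grad^2 f:
  H = [[-2, -1], [-1, 2]]
Verify stationarity: grad f(x*) = H x* + g = (0, 0).
Eigenvalues of H: -2.2361, 2.2361.
Eigenvalues have mixed signs, so H is indefinite -> x* is a saddle point.

saddle


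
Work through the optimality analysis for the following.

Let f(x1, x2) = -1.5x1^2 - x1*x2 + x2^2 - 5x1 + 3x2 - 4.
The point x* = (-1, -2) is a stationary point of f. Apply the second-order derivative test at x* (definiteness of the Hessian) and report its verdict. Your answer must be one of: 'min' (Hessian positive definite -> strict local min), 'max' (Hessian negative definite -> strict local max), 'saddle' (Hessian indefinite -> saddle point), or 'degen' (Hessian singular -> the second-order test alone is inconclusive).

Compute the Hessian H = grad^2 f:
  H = [[-3, -1], [-1, 2]]
Verify stationarity: grad f(x*) = H x* + g = (0, 0).
Eigenvalues of H: -3.1926, 2.1926.
Eigenvalues have mixed signs, so H is indefinite -> x* is a saddle point.

saddle


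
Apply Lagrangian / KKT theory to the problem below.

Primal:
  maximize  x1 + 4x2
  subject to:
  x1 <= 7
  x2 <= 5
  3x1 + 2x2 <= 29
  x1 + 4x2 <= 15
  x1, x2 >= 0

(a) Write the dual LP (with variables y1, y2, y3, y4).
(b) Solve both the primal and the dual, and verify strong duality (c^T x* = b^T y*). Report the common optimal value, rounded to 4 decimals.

The standard primal-dual pair for 'max c^T x s.t. A x <= b, x >= 0' is:
  Dual:  min b^T y  s.t.  A^T y >= c,  y >= 0.

So the dual LP is:
  minimize  7y1 + 5y2 + 29y3 + 15y4
  subject to:
    y1 + 3y3 + y4 >= 1
    y2 + 2y3 + 4y4 >= 4
    y1, y2, y3, y4 >= 0

Solving the primal: x* = (0, 3.75).
  primal value c^T x* = 15.
Solving the dual: y* = (0, 0, 0, 1).
  dual value b^T y* = 15.
Strong duality: c^T x* = b^T y*. Confirmed.

15


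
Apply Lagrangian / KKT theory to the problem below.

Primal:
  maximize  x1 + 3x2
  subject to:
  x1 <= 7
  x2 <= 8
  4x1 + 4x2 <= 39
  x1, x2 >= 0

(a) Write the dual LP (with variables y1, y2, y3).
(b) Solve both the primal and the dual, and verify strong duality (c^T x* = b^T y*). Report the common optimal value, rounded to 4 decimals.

The standard primal-dual pair for 'max c^T x s.t. A x <= b, x >= 0' is:
  Dual:  min b^T y  s.t.  A^T y >= c,  y >= 0.

So the dual LP is:
  minimize  7y1 + 8y2 + 39y3
  subject to:
    y1 + 4y3 >= 1
    y2 + 4y3 >= 3
    y1, y2, y3 >= 0

Solving the primal: x* = (1.75, 8).
  primal value c^T x* = 25.75.
Solving the dual: y* = (0, 2, 0.25).
  dual value b^T y* = 25.75.
Strong duality: c^T x* = b^T y*. Confirmed.

25.75


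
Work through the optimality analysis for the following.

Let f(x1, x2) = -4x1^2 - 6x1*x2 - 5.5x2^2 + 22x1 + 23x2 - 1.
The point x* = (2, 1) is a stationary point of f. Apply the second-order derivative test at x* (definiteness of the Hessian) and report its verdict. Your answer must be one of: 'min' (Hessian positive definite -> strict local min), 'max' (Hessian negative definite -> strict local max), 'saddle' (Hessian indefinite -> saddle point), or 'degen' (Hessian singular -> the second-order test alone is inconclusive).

Compute the Hessian H = grad^2 f:
  H = [[-8, -6], [-6, -11]]
Verify stationarity: grad f(x*) = H x* + g = (0, 0).
Eigenvalues of H: -15.6847, -3.3153.
Both eigenvalues < 0, so H is negative definite -> x* is a strict local max.

max


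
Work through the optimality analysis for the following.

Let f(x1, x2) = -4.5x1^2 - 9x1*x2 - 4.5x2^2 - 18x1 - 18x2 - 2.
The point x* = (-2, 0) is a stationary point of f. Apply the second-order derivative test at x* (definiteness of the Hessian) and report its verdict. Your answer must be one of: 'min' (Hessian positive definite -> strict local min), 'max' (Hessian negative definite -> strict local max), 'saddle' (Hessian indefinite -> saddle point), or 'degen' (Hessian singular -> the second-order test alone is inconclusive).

Compute the Hessian H = grad^2 f:
  H = [[-9, -9], [-9, -9]]
Verify stationarity: grad f(x*) = H x* + g = (0, 0).
Eigenvalues of H: -18, 0.
H has a zero eigenvalue (singular; negative semidefinite but not definite), so H is neither positive definite, negative definite, nor indefinite. The second-order test alone is inconclusive -> degen.
(Indeed, f is constant along the null direction of H through x*, so x* is not a strict local extremum.)

degen


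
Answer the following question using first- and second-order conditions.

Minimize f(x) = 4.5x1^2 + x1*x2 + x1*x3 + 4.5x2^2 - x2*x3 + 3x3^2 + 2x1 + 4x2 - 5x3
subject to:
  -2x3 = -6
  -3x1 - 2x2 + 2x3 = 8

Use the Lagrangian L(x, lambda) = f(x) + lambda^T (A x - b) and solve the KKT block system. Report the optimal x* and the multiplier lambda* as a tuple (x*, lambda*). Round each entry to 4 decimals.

Form the Lagrangian:
  L(x, lambda) = (1/2) x^T Q x + c^T x + lambda^T (A x - b)
Stationarity (grad_x L = 0): Q x + c + A^T lambda = 0.
Primal feasibility: A x = b.

This gives the KKT block system:
  [ Q   A^T ] [ x     ]   [-c ]
  [ A    0  ] [ lambda ] = [ b ]

Solving the linear system:
  x*      = (-0.6095, -0.0857, 3)
  lambda* = (6.0476, -0.1905)
  f(x*)   = 10.6238

x* = (-0.6095, -0.0857, 3), lambda* = (6.0476, -0.1905)


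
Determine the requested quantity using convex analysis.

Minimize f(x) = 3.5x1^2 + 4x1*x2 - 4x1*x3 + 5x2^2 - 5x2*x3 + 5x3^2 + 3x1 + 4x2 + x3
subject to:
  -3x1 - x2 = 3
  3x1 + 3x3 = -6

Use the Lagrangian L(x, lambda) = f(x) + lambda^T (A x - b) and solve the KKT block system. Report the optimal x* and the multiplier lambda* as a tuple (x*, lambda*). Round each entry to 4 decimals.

Form the Lagrangian:
  L(x, lambda) = (1/2) x^T Q x + c^T x + lambda^T (A x - b)
Stationarity (grad_x L = 0): Q x + c + A^T lambda = 0.
Primal feasibility: A x = b.

This gives the KKT block system:
  [ Q   A^T ] [ x     ]   [-c ]
  [ A    0  ] [ lambda ] = [ b ]

Solving the linear system:
  x*      = (-0.8361, -0.4918, -1.1639)
  lambda* = (1.5574, 1.612)
  f(x*)   = -0.3197

x* = (-0.8361, -0.4918, -1.1639), lambda* = (1.5574, 1.612)


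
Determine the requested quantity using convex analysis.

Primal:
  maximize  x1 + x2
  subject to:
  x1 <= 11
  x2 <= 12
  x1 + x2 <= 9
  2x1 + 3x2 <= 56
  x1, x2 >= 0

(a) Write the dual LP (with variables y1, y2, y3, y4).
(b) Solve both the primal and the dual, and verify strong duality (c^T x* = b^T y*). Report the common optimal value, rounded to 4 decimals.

The standard primal-dual pair for 'max c^T x s.t. A x <= b, x >= 0' is:
  Dual:  min b^T y  s.t.  A^T y >= c,  y >= 0.

So the dual LP is:
  minimize  11y1 + 12y2 + 9y3 + 56y4
  subject to:
    y1 + y3 + 2y4 >= 1
    y2 + y3 + 3y4 >= 1
    y1, y2, y3, y4 >= 0

Solving the primal: x* = (9, 0).
  primal value c^T x* = 9.
Solving the dual: y* = (0, 0, 1, 0).
  dual value b^T y* = 9.
Strong duality: c^T x* = b^T y*. Confirmed.

9


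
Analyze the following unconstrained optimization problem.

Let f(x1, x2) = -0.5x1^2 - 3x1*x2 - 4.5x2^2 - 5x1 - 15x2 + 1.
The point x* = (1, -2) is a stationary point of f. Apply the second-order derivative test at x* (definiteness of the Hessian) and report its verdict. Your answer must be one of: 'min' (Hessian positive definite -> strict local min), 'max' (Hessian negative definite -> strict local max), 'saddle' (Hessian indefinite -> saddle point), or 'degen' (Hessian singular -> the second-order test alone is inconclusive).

Compute the Hessian H = grad^2 f:
  H = [[-1, -3], [-3, -9]]
Verify stationarity: grad f(x*) = H x* + g = (0, 0).
Eigenvalues of H: -10, 0.
H has a zero eigenvalue (singular; negative semidefinite but not definite), so H is neither positive definite, negative definite, nor indefinite. The second-order test alone is inconclusive -> degen.
(Indeed, f is constant along the null direction of H through x*, so x* is not a strict local extremum.)

degen


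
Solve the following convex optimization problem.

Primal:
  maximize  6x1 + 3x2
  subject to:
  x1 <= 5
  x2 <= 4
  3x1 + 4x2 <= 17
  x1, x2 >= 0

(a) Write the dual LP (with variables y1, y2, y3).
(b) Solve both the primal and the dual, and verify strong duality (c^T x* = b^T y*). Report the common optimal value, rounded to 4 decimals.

The standard primal-dual pair for 'max c^T x s.t. A x <= b, x >= 0' is:
  Dual:  min b^T y  s.t.  A^T y >= c,  y >= 0.

So the dual LP is:
  minimize  5y1 + 4y2 + 17y3
  subject to:
    y1 + 3y3 >= 6
    y2 + 4y3 >= 3
    y1, y2, y3 >= 0

Solving the primal: x* = (5, 0.5).
  primal value c^T x* = 31.5.
Solving the dual: y* = (3.75, 0, 0.75).
  dual value b^T y* = 31.5.
Strong duality: c^T x* = b^T y*. Confirmed.

31.5


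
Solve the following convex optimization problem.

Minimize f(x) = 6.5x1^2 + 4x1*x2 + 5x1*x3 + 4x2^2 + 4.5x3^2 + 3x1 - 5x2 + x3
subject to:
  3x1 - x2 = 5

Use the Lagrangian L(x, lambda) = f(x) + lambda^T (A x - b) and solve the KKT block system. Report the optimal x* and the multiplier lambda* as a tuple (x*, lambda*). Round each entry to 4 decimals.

Form the Lagrangian:
  L(x, lambda) = (1/2) x^T Q x + c^T x + lambda^T (A x - b)
Stationarity (grad_x L = 0): Q x + c + A^T lambda = 0.
Primal feasibility: A x = b.

This gives the KKT block system:
  [ Q   A^T ] [ x     ]   [-c ]
  [ A    0  ] [ lambda ] = [ b ]

Solving the linear system:
  x*      = (1.4362, -0.6914, -0.909)
  lambda* = (-4.7866)
  f(x*)   = 15.3949

x* = (1.4362, -0.6914, -0.909), lambda* = (-4.7866)


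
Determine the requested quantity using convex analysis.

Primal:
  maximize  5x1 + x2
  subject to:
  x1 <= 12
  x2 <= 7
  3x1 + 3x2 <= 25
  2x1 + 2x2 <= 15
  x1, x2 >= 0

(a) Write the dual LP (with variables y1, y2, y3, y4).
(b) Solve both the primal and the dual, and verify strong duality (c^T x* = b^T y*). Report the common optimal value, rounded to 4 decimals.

The standard primal-dual pair for 'max c^T x s.t. A x <= b, x >= 0' is:
  Dual:  min b^T y  s.t.  A^T y >= c,  y >= 0.

So the dual LP is:
  minimize  12y1 + 7y2 + 25y3 + 15y4
  subject to:
    y1 + 3y3 + 2y4 >= 5
    y2 + 3y3 + 2y4 >= 1
    y1, y2, y3, y4 >= 0

Solving the primal: x* = (7.5, 0).
  primal value c^T x* = 37.5.
Solving the dual: y* = (0, 0, 0, 2.5).
  dual value b^T y* = 37.5.
Strong duality: c^T x* = b^T y*. Confirmed.

37.5


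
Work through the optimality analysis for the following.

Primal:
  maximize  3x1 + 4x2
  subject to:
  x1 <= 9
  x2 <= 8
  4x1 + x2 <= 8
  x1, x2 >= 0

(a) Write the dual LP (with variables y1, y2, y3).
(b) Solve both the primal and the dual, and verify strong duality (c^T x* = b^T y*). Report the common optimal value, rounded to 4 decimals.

The standard primal-dual pair for 'max c^T x s.t. A x <= b, x >= 0' is:
  Dual:  min b^T y  s.t.  A^T y >= c,  y >= 0.

So the dual LP is:
  minimize  9y1 + 8y2 + 8y3
  subject to:
    y1 + 4y3 >= 3
    y2 + y3 >= 4
    y1, y2, y3 >= 0

Solving the primal: x* = (0, 8).
  primal value c^T x* = 32.
Solving the dual: y* = (0, 3.25, 0.75).
  dual value b^T y* = 32.
Strong duality: c^T x* = b^T y*. Confirmed.

32


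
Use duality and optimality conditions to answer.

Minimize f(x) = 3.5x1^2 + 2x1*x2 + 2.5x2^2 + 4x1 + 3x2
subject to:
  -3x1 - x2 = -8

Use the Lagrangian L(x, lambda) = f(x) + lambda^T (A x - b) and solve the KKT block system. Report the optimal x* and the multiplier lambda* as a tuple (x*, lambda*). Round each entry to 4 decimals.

Form the Lagrangian:
  L(x, lambda) = (1/2) x^T Q x + c^T x + lambda^T (A x - b)
Stationarity (grad_x L = 0): Q x + c + A^T lambda = 0.
Primal feasibility: A x = b.

This gives the KKT block system:
  [ Q   A^T ] [ x     ]   [-c ]
  [ A    0  ] [ lambda ] = [ b ]

Solving the linear system:
  x*      = (2.725, -0.175)
  lambda* = (7.575)
  f(x*)   = 35.4875

x* = (2.725, -0.175), lambda* = (7.575)


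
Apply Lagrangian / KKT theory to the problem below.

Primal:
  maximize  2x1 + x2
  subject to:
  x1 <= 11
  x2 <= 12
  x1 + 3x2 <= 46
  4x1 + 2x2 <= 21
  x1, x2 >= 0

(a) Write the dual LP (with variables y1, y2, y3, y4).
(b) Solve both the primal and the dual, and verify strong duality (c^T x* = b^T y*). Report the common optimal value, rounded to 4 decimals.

The standard primal-dual pair for 'max c^T x s.t. A x <= b, x >= 0' is:
  Dual:  min b^T y  s.t.  A^T y >= c,  y >= 0.

So the dual LP is:
  minimize  11y1 + 12y2 + 46y3 + 21y4
  subject to:
    y1 + y3 + 4y4 >= 2
    y2 + 3y3 + 2y4 >= 1
    y1, y2, y3, y4 >= 0

Solving the primal: x* = (5.25, 0).
  primal value c^T x* = 10.5.
Solving the dual: y* = (0, 0, 0, 0.5).
  dual value b^T y* = 10.5.
Strong duality: c^T x* = b^T y*. Confirmed.

10.5


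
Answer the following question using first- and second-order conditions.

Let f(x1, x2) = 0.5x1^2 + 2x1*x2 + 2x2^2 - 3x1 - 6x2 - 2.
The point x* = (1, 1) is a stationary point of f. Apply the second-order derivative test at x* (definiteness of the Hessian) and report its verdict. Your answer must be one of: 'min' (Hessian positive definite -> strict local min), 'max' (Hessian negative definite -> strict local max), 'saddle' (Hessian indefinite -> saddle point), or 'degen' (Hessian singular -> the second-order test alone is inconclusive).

Compute the Hessian H = grad^2 f:
  H = [[1, 2], [2, 4]]
Verify stationarity: grad f(x*) = H x* + g = (0, 0).
Eigenvalues of H: 0, 5.
H has a zero eigenvalue (singular; positive semidefinite but not definite), so H is neither positive definite, negative definite, nor indefinite. The second-order test alone is inconclusive -> degen.
(Indeed, f is constant along the null direction of H through x*, so x* is not a strict local extremum.)

degen


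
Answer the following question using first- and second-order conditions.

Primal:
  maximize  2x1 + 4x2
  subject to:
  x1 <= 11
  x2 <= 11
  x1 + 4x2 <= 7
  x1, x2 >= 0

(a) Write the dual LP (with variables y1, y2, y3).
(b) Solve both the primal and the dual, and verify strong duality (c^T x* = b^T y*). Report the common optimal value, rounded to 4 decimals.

The standard primal-dual pair for 'max c^T x s.t. A x <= b, x >= 0' is:
  Dual:  min b^T y  s.t.  A^T y >= c,  y >= 0.

So the dual LP is:
  minimize  11y1 + 11y2 + 7y3
  subject to:
    y1 + y3 >= 2
    y2 + 4y3 >= 4
    y1, y2, y3 >= 0

Solving the primal: x* = (7, 0).
  primal value c^T x* = 14.
Solving the dual: y* = (0, 0, 2).
  dual value b^T y* = 14.
Strong duality: c^T x* = b^T y*. Confirmed.

14


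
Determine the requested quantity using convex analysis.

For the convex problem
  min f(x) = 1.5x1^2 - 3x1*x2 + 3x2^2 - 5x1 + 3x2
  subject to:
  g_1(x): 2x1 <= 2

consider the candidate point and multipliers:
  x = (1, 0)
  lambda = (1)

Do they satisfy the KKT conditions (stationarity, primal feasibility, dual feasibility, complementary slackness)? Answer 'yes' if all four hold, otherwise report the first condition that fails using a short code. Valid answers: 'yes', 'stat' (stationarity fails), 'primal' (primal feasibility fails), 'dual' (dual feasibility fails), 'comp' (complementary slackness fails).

Gradient of f: grad f(x) = Q x + c = (-2, 0)
Constraint values g_i(x) = a_i^T x - b_i:
  g_1((1, 0)) = 0
Stationarity residual: grad f(x) + sum_i lambda_i a_i = (0, 0)
  -> stationarity OK
Primal feasibility (all g_i <= 0): OK
Dual feasibility (all lambda_i >= 0): OK
Complementary slackness (lambda_i * g_i(x) = 0 for all i): OK

Verdict: yes, KKT holds.

yes


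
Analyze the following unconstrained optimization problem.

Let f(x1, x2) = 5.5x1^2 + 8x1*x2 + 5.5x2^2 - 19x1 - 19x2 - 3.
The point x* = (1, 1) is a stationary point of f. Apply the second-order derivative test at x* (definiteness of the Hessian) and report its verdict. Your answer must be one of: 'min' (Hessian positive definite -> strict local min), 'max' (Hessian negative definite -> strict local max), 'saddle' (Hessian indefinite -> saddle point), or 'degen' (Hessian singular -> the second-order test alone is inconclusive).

Compute the Hessian H = grad^2 f:
  H = [[11, 8], [8, 11]]
Verify stationarity: grad f(x*) = H x* + g = (0, 0).
Eigenvalues of H: 3, 19.
Both eigenvalues > 0, so H is positive definite -> x* is a strict local min.

min


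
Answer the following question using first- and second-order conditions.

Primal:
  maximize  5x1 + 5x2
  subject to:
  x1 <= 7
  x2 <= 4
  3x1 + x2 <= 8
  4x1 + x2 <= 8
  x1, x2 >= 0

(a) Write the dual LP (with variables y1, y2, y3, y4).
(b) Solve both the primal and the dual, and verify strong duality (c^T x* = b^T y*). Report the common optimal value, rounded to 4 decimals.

The standard primal-dual pair for 'max c^T x s.t. A x <= b, x >= 0' is:
  Dual:  min b^T y  s.t.  A^T y >= c,  y >= 0.

So the dual LP is:
  minimize  7y1 + 4y2 + 8y3 + 8y4
  subject to:
    y1 + 3y3 + 4y4 >= 5
    y2 + y3 + y4 >= 5
    y1, y2, y3, y4 >= 0

Solving the primal: x* = (1, 4).
  primal value c^T x* = 25.
Solving the dual: y* = (0, 3.75, 0, 1.25).
  dual value b^T y* = 25.
Strong duality: c^T x* = b^T y*. Confirmed.

25


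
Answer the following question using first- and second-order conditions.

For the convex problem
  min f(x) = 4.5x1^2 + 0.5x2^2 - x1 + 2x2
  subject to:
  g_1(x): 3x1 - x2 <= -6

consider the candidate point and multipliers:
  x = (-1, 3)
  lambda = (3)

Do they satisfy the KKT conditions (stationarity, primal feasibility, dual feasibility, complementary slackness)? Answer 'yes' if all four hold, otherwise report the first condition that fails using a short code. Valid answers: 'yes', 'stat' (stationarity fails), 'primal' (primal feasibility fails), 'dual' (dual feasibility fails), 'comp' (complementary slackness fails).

Gradient of f: grad f(x) = Q x + c = (-10, 5)
Constraint values g_i(x) = a_i^T x - b_i:
  g_1((-1, 3)) = 0
Stationarity residual: grad f(x) + sum_i lambda_i a_i = (-1, 2)
  -> stationarity FAILS
Primal feasibility (all g_i <= 0): OK
Dual feasibility (all lambda_i >= 0): OK
Complementary slackness (lambda_i * g_i(x) = 0 for all i): OK

Verdict: the first failing condition is stationarity -> stat.

stat


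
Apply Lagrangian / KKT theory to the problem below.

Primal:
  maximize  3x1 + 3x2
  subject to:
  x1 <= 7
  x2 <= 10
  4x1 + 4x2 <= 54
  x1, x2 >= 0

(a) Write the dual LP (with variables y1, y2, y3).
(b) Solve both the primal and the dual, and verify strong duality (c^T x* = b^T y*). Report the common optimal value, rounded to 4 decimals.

The standard primal-dual pair for 'max c^T x s.t. A x <= b, x >= 0' is:
  Dual:  min b^T y  s.t.  A^T y >= c,  y >= 0.

So the dual LP is:
  minimize  7y1 + 10y2 + 54y3
  subject to:
    y1 + 4y3 >= 3
    y2 + 4y3 >= 3
    y1, y2, y3 >= 0

Solving the primal: x* = (3.5, 10).
  primal value c^T x* = 40.5.
Solving the dual: y* = (0, 0, 0.75).
  dual value b^T y* = 40.5.
Strong duality: c^T x* = b^T y*. Confirmed.

40.5


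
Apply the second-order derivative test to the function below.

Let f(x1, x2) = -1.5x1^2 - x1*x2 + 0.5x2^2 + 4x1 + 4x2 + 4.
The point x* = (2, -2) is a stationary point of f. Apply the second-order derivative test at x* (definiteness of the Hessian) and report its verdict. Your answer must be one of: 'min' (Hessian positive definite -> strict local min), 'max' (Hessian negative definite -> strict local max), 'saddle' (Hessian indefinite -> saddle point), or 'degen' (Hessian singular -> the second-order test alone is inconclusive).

Compute the Hessian H = grad^2 f:
  H = [[-3, -1], [-1, 1]]
Verify stationarity: grad f(x*) = H x* + g = (0, 0).
Eigenvalues of H: -3.2361, 1.2361.
Eigenvalues have mixed signs, so H is indefinite -> x* is a saddle point.

saddle


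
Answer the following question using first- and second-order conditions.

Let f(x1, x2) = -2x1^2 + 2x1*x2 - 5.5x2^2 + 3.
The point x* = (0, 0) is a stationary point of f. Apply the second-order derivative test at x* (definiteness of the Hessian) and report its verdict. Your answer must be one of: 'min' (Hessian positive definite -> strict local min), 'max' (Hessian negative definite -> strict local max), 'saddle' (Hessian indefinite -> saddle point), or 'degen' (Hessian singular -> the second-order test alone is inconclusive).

Compute the Hessian H = grad^2 f:
  H = [[-4, 2], [2, -11]]
Verify stationarity: grad f(x*) = H x* + g = (0, 0).
Eigenvalues of H: -11.5311, -3.4689.
Both eigenvalues < 0, so H is negative definite -> x* is a strict local max.

max


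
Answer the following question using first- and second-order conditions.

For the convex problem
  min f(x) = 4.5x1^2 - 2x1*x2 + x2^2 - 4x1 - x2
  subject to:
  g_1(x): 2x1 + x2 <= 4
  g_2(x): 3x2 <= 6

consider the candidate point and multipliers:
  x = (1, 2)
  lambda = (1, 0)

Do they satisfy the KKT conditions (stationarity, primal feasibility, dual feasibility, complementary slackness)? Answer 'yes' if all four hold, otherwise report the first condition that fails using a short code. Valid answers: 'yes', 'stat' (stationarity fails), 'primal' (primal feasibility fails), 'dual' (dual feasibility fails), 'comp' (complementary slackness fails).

Gradient of f: grad f(x) = Q x + c = (1, 1)
Constraint values g_i(x) = a_i^T x - b_i:
  g_1((1, 2)) = 0
  g_2((1, 2)) = 0
Stationarity residual: grad f(x) + sum_i lambda_i a_i = (3, 2)
  -> stationarity FAILS
Primal feasibility (all g_i <= 0): OK
Dual feasibility (all lambda_i >= 0): OK
Complementary slackness (lambda_i * g_i(x) = 0 for all i): OK

Verdict: the first failing condition is stationarity -> stat.

stat


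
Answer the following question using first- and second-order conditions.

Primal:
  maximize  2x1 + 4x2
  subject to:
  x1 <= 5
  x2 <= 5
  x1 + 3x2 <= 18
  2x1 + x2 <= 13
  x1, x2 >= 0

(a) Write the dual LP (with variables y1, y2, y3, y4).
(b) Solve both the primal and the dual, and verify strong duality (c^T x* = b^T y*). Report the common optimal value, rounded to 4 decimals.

The standard primal-dual pair for 'max c^T x s.t. A x <= b, x >= 0' is:
  Dual:  min b^T y  s.t.  A^T y >= c,  y >= 0.

So the dual LP is:
  minimize  5y1 + 5y2 + 18y3 + 13y4
  subject to:
    y1 + y3 + 2y4 >= 2
    y2 + 3y3 + y4 >= 4
    y1, y2, y3, y4 >= 0

Solving the primal: x* = (4.2, 4.6).
  primal value c^T x* = 26.8.
Solving the dual: y* = (0, 0, 1.2, 0.4).
  dual value b^T y* = 26.8.
Strong duality: c^T x* = b^T y*. Confirmed.

26.8


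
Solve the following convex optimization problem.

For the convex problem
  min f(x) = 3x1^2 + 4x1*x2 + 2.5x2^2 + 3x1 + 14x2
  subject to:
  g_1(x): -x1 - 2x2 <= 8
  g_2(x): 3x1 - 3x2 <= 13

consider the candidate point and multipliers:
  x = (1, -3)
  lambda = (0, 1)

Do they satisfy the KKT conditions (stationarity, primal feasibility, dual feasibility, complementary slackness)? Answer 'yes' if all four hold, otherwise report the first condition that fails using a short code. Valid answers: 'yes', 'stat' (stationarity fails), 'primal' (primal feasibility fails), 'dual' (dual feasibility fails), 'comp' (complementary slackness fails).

Gradient of f: grad f(x) = Q x + c = (-3, 3)
Constraint values g_i(x) = a_i^T x - b_i:
  g_1((1, -3)) = -3
  g_2((1, -3)) = -1
Stationarity residual: grad f(x) + sum_i lambda_i a_i = (0, 0)
  -> stationarity OK
Primal feasibility (all g_i <= 0): OK
Dual feasibility (all lambda_i >= 0): OK
Complementary slackness (lambda_i * g_i(x) = 0 for all i): FAILS

Verdict: the first failing condition is complementary_slackness -> comp.

comp


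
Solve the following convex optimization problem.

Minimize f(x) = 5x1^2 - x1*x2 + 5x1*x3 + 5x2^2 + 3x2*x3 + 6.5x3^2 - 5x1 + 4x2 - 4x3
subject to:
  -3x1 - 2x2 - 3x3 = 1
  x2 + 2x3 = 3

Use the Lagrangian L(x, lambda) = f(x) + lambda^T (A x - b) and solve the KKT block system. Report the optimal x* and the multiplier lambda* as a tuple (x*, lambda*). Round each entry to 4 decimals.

Form the Lagrangian:
  L(x, lambda) = (1/2) x^T Q x + c^T x + lambda^T (A x - b)
Stationarity (grad_x L = 0): Q x + c + A^T lambda = 0.
Primal feasibility: A x = b.

This gives the KKT block system:
  [ Q   A^T ] [ x     ]   [-c ]
  [ A    0  ] [ lambda ] = [ b ]

Solving the linear system:
  x*      = (-1.6936, -0.8385, 1.9192)
  lambda* = (-3.8337, -10.734)
  f(x*)   = 16.7363

x* = (-1.6936, -0.8385, 1.9192), lambda* = (-3.8337, -10.734)


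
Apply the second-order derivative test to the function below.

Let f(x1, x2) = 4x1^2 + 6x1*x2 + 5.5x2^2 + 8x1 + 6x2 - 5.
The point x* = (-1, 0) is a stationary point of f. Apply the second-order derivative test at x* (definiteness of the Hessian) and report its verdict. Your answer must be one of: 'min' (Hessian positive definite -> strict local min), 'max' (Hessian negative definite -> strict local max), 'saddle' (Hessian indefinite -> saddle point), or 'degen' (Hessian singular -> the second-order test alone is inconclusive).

Compute the Hessian H = grad^2 f:
  H = [[8, 6], [6, 11]]
Verify stationarity: grad f(x*) = H x* + g = (0, 0).
Eigenvalues of H: 3.3153, 15.6847.
Both eigenvalues > 0, so H is positive definite -> x* is a strict local min.

min


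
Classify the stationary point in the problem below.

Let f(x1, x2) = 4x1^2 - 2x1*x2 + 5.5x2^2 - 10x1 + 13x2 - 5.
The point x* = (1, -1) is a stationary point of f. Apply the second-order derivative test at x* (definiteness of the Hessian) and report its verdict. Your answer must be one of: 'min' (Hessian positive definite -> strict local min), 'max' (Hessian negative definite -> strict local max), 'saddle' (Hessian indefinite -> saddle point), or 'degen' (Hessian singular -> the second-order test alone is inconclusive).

Compute the Hessian H = grad^2 f:
  H = [[8, -2], [-2, 11]]
Verify stationarity: grad f(x*) = H x* + g = (0, 0).
Eigenvalues of H: 7, 12.
Both eigenvalues > 0, so H is positive definite -> x* is a strict local min.

min


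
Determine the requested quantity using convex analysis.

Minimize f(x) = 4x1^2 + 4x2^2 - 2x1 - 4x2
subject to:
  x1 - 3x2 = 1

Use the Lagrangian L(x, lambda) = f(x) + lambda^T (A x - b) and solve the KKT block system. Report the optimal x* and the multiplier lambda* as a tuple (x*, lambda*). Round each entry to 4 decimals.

Form the Lagrangian:
  L(x, lambda) = (1/2) x^T Q x + c^T x + lambda^T (A x - b)
Stationarity (grad_x L = 0): Q x + c + A^T lambda = 0.
Primal feasibility: A x = b.

This gives the KKT block system:
  [ Q   A^T ] [ x     ]   [-c ]
  [ A    0  ] [ lambda ] = [ b ]

Solving the linear system:
  x*      = (0.475, -0.175)
  lambda* = (-1.8)
  f(x*)   = 0.775

x* = (0.475, -0.175), lambda* = (-1.8)


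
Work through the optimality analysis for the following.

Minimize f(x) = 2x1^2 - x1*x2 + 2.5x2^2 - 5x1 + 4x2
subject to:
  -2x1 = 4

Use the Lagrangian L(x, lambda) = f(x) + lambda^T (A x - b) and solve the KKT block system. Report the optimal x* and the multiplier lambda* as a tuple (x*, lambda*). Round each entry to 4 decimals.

Form the Lagrangian:
  L(x, lambda) = (1/2) x^T Q x + c^T x + lambda^T (A x - b)
Stationarity (grad_x L = 0): Q x + c + A^T lambda = 0.
Primal feasibility: A x = b.

This gives the KKT block system:
  [ Q   A^T ] [ x     ]   [-c ]
  [ A    0  ] [ lambda ] = [ b ]

Solving the linear system:
  x*      = (-2, -1.2)
  lambda* = (-5.9)
  f(x*)   = 14.4

x* = (-2, -1.2), lambda* = (-5.9)


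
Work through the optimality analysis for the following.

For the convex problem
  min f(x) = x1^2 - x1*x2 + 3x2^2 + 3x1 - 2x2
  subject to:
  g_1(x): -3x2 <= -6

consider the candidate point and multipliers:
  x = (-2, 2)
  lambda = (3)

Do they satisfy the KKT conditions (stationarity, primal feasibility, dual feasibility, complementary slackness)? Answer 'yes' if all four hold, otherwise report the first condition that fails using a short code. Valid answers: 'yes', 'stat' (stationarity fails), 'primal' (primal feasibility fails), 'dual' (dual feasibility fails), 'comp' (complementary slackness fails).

Gradient of f: grad f(x) = Q x + c = (-3, 12)
Constraint values g_i(x) = a_i^T x - b_i:
  g_1((-2, 2)) = 0
Stationarity residual: grad f(x) + sum_i lambda_i a_i = (-3, 3)
  -> stationarity FAILS
Primal feasibility (all g_i <= 0): OK
Dual feasibility (all lambda_i >= 0): OK
Complementary slackness (lambda_i * g_i(x) = 0 for all i): OK

Verdict: the first failing condition is stationarity -> stat.

stat


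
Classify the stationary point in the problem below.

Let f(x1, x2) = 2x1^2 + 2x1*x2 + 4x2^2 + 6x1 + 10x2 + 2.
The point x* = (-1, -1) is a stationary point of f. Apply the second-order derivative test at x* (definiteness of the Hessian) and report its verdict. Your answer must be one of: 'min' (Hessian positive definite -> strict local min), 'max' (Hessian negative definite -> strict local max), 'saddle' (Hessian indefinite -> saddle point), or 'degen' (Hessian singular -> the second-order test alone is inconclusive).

Compute the Hessian H = grad^2 f:
  H = [[4, 2], [2, 8]]
Verify stationarity: grad f(x*) = H x* + g = (0, 0).
Eigenvalues of H: 3.1716, 8.8284.
Both eigenvalues > 0, so H is positive definite -> x* is a strict local min.

min


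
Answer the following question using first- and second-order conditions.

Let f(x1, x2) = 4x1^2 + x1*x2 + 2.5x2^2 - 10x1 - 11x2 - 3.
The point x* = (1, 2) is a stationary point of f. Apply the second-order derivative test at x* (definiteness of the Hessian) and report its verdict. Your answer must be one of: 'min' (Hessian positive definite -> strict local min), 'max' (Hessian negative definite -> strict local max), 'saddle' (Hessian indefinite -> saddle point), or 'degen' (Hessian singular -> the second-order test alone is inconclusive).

Compute the Hessian H = grad^2 f:
  H = [[8, 1], [1, 5]]
Verify stationarity: grad f(x*) = H x* + g = (0, 0).
Eigenvalues of H: 4.6972, 8.3028.
Both eigenvalues > 0, so H is positive definite -> x* is a strict local min.

min


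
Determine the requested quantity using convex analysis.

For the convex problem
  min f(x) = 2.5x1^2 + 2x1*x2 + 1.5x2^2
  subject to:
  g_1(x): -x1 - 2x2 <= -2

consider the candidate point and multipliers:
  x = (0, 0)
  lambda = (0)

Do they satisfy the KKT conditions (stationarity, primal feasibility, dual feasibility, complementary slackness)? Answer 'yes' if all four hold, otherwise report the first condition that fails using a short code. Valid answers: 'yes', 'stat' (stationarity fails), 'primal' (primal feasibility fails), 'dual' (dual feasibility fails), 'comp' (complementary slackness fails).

Gradient of f: grad f(x) = Q x + c = (0, 0)
Constraint values g_i(x) = a_i^T x - b_i:
  g_1((0, 0)) = 2
Stationarity residual: grad f(x) + sum_i lambda_i a_i = (0, 0)
  -> stationarity OK
Primal feasibility (all g_i <= 0): FAILS
Dual feasibility (all lambda_i >= 0): OK
Complementary slackness (lambda_i * g_i(x) = 0 for all i): OK

Verdict: the first failing condition is primal_feasibility -> primal.

primal


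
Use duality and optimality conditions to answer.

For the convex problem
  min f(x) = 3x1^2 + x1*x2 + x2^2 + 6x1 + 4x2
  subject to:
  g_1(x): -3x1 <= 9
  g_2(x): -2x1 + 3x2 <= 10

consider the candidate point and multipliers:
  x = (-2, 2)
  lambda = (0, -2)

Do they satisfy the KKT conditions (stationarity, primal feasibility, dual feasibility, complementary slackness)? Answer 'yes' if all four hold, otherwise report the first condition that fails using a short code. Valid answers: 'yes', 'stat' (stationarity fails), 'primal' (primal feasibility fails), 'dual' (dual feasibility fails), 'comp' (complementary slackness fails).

Gradient of f: grad f(x) = Q x + c = (-4, 6)
Constraint values g_i(x) = a_i^T x - b_i:
  g_1((-2, 2)) = -3
  g_2((-2, 2)) = 0
Stationarity residual: grad f(x) + sum_i lambda_i a_i = (0, 0)
  -> stationarity OK
Primal feasibility (all g_i <= 0): OK
Dual feasibility (all lambda_i >= 0): FAILS
Complementary slackness (lambda_i * g_i(x) = 0 for all i): OK

Verdict: the first failing condition is dual_feasibility -> dual.

dual


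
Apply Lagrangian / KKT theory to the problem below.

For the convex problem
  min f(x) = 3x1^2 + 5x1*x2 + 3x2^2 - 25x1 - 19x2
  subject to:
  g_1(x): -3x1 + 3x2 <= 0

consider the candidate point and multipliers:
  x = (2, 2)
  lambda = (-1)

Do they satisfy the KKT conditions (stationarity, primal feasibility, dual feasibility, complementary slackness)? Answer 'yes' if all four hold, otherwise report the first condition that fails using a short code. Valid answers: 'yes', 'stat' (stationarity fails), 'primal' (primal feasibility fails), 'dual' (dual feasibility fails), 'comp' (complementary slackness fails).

Gradient of f: grad f(x) = Q x + c = (-3, 3)
Constraint values g_i(x) = a_i^T x - b_i:
  g_1((2, 2)) = 0
Stationarity residual: grad f(x) + sum_i lambda_i a_i = (0, 0)
  -> stationarity OK
Primal feasibility (all g_i <= 0): OK
Dual feasibility (all lambda_i >= 0): FAILS
Complementary slackness (lambda_i * g_i(x) = 0 for all i): OK

Verdict: the first failing condition is dual_feasibility -> dual.

dual


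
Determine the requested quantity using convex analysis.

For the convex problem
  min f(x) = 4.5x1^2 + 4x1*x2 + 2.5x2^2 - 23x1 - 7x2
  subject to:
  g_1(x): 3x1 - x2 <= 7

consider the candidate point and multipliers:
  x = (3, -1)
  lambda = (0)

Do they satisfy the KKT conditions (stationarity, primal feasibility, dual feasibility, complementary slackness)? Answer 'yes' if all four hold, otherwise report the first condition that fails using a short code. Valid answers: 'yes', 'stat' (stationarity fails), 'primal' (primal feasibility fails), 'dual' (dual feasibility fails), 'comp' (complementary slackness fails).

Gradient of f: grad f(x) = Q x + c = (0, 0)
Constraint values g_i(x) = a_i^T x - b_i:
  g_1((3, -1)) = 3
Stationarity residual: grad f(x) + sum_i lambda_i a_i = (0, 0)
  -> stationarity OK
Primal feasibility (all g_i <= 0): FAILS
Dual feasibility (all lambda_i >= 0): OK
Complementary slackness (lambda_i * g_i(x) = 0 for all i): OK

Verdict: the first failing condition is primal_feasibility -> primal.

primal


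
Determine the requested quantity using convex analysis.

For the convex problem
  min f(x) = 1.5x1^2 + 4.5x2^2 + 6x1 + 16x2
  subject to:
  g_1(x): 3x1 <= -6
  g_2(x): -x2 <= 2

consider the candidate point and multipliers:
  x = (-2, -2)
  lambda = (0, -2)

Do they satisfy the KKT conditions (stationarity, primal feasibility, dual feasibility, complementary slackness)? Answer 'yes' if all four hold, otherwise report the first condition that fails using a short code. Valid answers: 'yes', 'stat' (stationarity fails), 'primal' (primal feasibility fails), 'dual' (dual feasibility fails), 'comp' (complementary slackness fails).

Gradient of f: grad f(x) = Q x + c = (0, -2)
Constraint values g_i(x) = a_i^T x - b_i:
  g_1((-2, -2)) = 0
  g_2((-2, -2)) = 0
Stationarity residual: grad f(x) + sum_i lambda_i a_i = (0, 0)
  -> stationarity OK
Primal feasibility (all g_i <= 0): OK
Dual feasibility (all lambda_i >= 0): FAILS
Complementary slackness (lambda_i * g_i(x) = 0 for all i): OK

Verdict: the first failing condition is dual_feasibility -> dual.

dual


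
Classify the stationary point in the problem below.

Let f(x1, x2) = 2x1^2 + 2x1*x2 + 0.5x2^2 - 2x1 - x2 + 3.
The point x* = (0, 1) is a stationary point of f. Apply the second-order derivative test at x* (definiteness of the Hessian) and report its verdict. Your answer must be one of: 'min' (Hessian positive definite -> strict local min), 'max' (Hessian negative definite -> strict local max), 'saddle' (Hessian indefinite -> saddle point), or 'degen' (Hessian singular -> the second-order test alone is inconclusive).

Compute the Hessian H = grad^2 f:
  H = [[4, 2], [2, 1]]
Verify stationarity: grad f(x*) = H x* + g = (0, 0).
Eigenvalues of H: 0, 5.
H has a zero eigenvalue (singular; positive semidefinite but not definite), so H is neither positive definite, negative definite, nor indefinite. The second-order test alone is inconclusive -> degen.
(Indeed, f is constant along the null direction of H through x*, so x* is not a strict local extremum.)

degen


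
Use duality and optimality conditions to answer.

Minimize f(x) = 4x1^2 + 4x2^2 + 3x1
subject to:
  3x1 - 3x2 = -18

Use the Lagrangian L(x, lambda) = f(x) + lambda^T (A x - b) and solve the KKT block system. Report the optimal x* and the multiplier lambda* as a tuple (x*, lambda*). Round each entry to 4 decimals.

Form the Lagrangian:
  L(x, lambda) = (1/2) x^T Q x + c^T x + lambda^T (A x - b)
Stationarity (grad_x L = 0): Q x + c + A^T lambda = 0.
Primal feasibility: A x = b.

This gives the KKT block system:
  [ Q   A^T ] [ x     ]   [-c ]
  [ A    0  ] [ lambda ] = [ b ]

Solving the linear system:
  x*      = (-3.1875, 2.8125)
  lambda* = (7.5)
  f(x*)   = 62.7188

x* = (-3.1875, 2.8125), lambda* = (7.5)


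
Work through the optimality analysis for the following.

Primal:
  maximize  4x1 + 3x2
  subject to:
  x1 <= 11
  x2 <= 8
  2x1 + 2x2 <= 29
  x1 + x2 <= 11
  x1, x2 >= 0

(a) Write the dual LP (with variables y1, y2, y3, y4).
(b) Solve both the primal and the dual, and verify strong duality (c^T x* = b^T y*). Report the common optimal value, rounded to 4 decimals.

The standard primal-dual pair for 'max c^T x s.t. A x <= b, x >= 0' is:
  Dual:  min b^T y  s.t.  A^T y >= c,  y >= 0.

So the dual LP is:
  minimize  11y1 + 8y2 + 29y3 + 11y4
  subject to:
    y1 + 2y3 + y4 >= 4
    y2 + 2y3 + y4 >= 3
    y1, y2, y3, y4 >= 0

Solving the primal: x* = (11, 0).
  primal value c^T x* = 44.
Solving the dual: y* = (1, 0, 0, 3).
  dual value b^T y* = 44.
Strong duality: c^T x* = b^T y*. Confirmed.

44


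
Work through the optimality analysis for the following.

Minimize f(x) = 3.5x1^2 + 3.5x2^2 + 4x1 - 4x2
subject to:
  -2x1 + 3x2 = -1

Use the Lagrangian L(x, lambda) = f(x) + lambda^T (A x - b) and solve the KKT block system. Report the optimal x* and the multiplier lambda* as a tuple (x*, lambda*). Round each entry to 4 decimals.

Form the Lagrangian:
  L(x, lambda) = (1/2) x^T Q x + c^T x + lambda^T (A x - b)
Stationarity (grad_x L = 0): Q x + c + A^T lambda = 0.
Primal feasibility: A x = b.

This gives the KKT block system:
  [ Q   A^T ] [ x     ]   [-c ]
  [ A    0  ] [ lambda ] = [ b ]

Solving the linear system:
  x*      = (0.022, -0.3187)
  lambda* = (2.0769)
  f(x*)   = 1.7198

x* = (0.022, -0.3187), lambda* = (2.0769)
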